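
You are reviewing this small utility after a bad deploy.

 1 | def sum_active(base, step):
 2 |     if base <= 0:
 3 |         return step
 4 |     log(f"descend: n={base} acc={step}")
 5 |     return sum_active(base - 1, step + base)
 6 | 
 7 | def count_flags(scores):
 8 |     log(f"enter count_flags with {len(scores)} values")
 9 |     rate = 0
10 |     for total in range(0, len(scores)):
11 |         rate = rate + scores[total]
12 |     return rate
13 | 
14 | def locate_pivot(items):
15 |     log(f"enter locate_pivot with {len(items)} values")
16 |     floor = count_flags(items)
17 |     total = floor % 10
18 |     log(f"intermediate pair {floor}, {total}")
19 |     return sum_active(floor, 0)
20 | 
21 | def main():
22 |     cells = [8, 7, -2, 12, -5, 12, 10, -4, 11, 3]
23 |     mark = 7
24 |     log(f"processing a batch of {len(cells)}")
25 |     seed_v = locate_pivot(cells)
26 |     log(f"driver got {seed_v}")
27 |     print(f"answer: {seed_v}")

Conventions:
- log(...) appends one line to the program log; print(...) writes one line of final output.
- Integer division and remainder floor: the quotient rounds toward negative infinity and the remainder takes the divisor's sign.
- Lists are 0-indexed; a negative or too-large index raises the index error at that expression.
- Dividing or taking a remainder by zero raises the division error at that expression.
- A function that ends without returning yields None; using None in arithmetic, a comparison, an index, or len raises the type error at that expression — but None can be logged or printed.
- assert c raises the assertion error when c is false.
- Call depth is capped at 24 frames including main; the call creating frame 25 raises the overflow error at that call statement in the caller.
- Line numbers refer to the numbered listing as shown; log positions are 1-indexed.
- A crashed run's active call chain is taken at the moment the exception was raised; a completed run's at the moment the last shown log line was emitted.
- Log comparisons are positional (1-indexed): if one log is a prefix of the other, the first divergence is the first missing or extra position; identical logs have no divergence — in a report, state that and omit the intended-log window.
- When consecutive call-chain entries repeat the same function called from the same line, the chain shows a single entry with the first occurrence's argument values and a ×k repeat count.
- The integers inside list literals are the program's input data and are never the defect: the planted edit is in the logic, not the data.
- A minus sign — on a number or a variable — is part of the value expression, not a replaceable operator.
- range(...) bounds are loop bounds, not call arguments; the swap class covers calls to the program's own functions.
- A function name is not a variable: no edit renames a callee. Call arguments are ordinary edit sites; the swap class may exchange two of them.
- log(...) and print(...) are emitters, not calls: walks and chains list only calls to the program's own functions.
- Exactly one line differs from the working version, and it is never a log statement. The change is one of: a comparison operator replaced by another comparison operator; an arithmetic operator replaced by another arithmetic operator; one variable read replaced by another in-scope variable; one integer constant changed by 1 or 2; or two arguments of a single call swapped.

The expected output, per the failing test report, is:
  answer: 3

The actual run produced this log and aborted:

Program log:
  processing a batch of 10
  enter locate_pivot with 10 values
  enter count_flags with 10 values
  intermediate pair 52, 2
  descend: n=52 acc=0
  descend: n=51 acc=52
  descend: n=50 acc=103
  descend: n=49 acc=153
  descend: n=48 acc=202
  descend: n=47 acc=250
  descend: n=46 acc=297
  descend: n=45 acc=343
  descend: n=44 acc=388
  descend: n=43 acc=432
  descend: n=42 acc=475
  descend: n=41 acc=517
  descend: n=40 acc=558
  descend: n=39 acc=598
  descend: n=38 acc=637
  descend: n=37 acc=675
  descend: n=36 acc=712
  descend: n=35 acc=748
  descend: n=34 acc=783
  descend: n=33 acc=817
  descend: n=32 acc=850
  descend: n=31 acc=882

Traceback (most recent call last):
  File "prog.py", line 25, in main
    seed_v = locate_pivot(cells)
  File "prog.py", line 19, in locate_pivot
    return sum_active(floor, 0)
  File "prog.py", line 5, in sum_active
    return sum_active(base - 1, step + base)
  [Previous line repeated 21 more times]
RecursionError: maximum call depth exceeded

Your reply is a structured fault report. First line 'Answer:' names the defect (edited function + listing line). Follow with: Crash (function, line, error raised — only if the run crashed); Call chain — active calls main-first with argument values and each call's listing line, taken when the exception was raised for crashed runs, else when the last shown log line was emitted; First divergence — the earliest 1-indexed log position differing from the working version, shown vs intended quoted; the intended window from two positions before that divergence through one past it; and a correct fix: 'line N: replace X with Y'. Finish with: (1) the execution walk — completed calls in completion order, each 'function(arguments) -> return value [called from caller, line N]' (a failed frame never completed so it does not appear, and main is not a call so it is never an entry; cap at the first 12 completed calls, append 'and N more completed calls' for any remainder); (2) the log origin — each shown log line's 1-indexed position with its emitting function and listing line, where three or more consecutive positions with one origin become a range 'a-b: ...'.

Answer: the defect is in locate_pivot at line 19.
The tell: Log line 5 is where behavior first shows: 'descend: n=52 acc=0' appears instead of 'descend: n=2 acc=0'.
Crash: sum_active, line 5, RecursionError.
Call chain: main -> locate_pivot([8, 7, -2, 12, -5, 12, 10, -4, 11, 3]) (called at line 25) -> sum_active(52, 0) (called at line 19) -> sum_active(51, 52) (called at line 5) ×21.
First divergence: position 5 — shown 'descend: n=52 acc=0', intended 'descend: n=2 acc=0'.
Intended log window:
  3: enter count_flags with 10 values
  4: intermediate pair 52, 2
  5: descend: n=2 acc=0
  6: descend: n=1 acc=2
Execution walk:
  count_flags([8, 7, -2, 12, -5, 12, 10, -4, 11, 3]) -> 52  [called from locate_pivot, line 16]
Log origins:
  1: from main, line 24
  2: from locate_pivot, line 15
  3: from count_flags, line 8
  4: from locate_pivot, line 18
  5-26: from sum_active, line 4
A correct fix: line 19: replace `floor` with `total`.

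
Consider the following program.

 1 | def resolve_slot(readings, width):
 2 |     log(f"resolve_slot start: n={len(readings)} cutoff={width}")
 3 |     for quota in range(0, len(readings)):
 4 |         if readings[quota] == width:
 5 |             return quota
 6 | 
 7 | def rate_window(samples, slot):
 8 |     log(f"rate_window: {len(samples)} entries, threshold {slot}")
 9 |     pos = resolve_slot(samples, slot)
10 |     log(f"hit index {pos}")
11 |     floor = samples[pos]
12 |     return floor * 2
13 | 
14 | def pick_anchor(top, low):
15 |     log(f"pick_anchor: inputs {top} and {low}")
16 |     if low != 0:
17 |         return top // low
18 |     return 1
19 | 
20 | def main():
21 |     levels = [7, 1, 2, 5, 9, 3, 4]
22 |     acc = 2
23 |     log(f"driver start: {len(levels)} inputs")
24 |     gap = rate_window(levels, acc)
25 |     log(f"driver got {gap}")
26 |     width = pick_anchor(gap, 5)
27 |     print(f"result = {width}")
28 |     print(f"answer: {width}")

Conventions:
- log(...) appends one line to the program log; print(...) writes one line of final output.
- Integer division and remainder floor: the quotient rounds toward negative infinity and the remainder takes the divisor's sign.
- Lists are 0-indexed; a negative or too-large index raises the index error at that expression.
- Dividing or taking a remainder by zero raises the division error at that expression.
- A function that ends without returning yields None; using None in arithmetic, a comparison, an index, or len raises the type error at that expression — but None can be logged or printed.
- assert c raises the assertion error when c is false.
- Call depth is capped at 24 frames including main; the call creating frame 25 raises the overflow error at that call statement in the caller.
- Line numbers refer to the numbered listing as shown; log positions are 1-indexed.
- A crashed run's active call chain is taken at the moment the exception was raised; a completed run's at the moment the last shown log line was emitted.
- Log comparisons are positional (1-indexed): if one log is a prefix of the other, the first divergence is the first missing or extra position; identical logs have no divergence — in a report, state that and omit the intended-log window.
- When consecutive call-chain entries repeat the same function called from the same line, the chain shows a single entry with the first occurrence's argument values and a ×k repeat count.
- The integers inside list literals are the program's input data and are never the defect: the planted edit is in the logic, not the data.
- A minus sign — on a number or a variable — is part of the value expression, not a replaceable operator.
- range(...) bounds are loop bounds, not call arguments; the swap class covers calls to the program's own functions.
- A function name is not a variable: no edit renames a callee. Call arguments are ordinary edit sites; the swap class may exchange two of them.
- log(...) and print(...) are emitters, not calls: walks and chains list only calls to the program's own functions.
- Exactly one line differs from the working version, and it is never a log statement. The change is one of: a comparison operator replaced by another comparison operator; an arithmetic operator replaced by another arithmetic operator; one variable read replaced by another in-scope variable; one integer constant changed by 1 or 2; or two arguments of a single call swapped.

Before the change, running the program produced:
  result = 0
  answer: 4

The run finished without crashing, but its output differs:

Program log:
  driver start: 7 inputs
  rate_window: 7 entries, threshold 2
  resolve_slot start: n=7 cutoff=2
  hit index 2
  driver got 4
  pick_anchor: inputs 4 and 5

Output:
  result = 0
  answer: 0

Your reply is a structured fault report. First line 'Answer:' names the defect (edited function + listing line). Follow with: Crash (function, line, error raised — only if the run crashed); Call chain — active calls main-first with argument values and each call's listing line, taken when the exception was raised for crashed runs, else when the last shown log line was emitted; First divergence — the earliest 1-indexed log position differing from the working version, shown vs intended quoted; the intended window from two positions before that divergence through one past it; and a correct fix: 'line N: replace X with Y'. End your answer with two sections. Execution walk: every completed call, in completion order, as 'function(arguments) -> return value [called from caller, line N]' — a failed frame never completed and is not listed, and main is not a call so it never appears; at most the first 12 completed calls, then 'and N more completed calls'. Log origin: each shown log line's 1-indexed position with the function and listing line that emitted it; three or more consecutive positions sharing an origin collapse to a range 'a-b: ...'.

Answer: the defect is in main at line 28.
Key observation: Log streams are identical — the defect surfaces only in the printed output.
Call chain: main -> pick_anchor(4, 5) (called at line 26).
First divergence: none (the log streams are identical).
Execution walk:
  resolve_slot([7, 1, 2, 5, 9, 3, 4], 2) -> 2  [called from rate_window, line 9]
  rate_window([7, 1, 2, 5, 9, 3, 4], 2) -> 4  [called from main, line 24]
  pick_anchor(4, 5) -> 0  [called from main, line 26]
Log origins:
  1: emitted by main (line 23)
  2: emitted by rate_window (line 8)
  3: emitted by resolve_slot (line 2)
  4: emitted by rate_window (line 10)
  5: emitted by main (line 25)
  6: emitted by pick_anchor (line 15)
A correct fix: line 28: replace `width` with `gap`.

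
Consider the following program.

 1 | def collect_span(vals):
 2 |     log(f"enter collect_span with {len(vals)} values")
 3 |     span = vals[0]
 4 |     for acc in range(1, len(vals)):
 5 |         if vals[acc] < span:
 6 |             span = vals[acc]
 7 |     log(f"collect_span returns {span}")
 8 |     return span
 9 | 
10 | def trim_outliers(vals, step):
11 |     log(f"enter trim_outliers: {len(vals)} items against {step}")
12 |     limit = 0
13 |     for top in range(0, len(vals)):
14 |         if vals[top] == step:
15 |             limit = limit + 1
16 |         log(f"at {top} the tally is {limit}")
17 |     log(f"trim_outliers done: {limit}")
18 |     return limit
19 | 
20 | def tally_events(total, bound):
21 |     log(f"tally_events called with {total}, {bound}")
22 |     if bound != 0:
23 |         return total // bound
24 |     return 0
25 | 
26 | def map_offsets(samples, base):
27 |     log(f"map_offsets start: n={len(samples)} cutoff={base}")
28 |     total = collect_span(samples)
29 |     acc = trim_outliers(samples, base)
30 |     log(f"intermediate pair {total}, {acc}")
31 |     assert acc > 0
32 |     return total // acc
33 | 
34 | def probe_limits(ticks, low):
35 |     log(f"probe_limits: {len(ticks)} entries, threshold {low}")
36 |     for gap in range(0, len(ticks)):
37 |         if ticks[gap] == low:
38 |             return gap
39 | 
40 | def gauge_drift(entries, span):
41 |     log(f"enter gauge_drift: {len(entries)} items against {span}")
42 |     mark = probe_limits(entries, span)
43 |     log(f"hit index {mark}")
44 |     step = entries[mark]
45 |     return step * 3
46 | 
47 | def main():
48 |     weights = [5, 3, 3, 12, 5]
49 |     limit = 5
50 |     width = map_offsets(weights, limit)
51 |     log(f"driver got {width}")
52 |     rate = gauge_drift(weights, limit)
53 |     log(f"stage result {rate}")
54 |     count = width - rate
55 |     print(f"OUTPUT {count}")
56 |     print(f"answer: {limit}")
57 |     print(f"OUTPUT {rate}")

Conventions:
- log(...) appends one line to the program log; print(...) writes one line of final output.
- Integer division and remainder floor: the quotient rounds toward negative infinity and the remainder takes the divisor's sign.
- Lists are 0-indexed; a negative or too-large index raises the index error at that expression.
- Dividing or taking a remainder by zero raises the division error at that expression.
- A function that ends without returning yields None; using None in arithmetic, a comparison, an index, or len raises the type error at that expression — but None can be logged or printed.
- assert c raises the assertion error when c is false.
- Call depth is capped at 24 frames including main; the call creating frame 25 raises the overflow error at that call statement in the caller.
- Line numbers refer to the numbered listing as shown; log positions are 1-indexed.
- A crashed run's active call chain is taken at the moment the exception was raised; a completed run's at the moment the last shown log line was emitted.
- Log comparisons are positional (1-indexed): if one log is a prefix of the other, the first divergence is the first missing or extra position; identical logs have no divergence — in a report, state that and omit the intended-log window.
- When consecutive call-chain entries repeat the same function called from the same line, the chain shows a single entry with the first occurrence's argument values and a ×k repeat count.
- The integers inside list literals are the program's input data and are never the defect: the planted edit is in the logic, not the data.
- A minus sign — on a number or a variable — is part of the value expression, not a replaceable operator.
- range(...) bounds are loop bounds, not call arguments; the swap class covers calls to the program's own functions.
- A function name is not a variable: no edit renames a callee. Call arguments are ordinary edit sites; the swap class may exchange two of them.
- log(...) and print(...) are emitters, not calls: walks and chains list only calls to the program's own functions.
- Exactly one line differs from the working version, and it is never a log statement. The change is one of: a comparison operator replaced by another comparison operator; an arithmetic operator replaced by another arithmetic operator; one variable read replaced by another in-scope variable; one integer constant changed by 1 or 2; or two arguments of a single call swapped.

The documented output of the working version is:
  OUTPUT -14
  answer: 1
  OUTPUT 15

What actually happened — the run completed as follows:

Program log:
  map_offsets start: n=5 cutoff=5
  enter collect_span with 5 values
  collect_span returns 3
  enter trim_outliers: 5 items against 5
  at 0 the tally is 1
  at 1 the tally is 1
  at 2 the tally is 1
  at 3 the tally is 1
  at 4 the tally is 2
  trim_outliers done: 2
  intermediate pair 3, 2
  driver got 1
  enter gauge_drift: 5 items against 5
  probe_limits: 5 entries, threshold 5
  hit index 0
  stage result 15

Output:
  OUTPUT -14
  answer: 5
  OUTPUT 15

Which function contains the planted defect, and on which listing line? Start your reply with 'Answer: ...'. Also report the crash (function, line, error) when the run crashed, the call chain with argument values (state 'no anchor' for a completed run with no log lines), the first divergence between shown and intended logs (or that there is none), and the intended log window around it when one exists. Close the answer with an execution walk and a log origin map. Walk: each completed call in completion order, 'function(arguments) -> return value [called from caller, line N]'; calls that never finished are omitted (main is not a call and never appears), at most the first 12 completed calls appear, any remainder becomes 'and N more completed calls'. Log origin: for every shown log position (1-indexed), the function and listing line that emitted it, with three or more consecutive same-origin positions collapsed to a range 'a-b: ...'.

Answer: the defect is in main at line 56.
The tell: Log streams are identical — the defect surfaces only in the printed output.
Call chain: main.
First divergence: there is none — every log position agrees.
Execution walk:
  collect_span([5, 3, 3, 12, 5]) -> 3  [called from map_offsets, line 28]
  trim_outliers([5, 3, 3, 12, 5], 5) -> 2  [called from map_offsets, line 29]
  map_offsets([5, 3, 3, 12, 5], 5) -> 1  [called from main, line 50]
  probe_limits([5, 3, 3, 12, 5], 5) -> 0  [called from gauge_drift, line 42]
  gauge_drift([5, 3, 3, 12, 5], 5) -> 15  [called from main, line 52]
Log origins:
  1 — map_offsets, line 27
  2 — collect_span, line 2
  3 — collect_span, line 7
  4 — trim_outliers, line 11
  5-9 — trim_outliers, line 16
  10 — trim_outliers, line 17
  11 — map_offsets, line 30
  12 — main, line 51
  13 — gauge_drift, line 41
  14 — probe_limits, line 35
  15 — gauge_drift, line 43
  16 — main, line 53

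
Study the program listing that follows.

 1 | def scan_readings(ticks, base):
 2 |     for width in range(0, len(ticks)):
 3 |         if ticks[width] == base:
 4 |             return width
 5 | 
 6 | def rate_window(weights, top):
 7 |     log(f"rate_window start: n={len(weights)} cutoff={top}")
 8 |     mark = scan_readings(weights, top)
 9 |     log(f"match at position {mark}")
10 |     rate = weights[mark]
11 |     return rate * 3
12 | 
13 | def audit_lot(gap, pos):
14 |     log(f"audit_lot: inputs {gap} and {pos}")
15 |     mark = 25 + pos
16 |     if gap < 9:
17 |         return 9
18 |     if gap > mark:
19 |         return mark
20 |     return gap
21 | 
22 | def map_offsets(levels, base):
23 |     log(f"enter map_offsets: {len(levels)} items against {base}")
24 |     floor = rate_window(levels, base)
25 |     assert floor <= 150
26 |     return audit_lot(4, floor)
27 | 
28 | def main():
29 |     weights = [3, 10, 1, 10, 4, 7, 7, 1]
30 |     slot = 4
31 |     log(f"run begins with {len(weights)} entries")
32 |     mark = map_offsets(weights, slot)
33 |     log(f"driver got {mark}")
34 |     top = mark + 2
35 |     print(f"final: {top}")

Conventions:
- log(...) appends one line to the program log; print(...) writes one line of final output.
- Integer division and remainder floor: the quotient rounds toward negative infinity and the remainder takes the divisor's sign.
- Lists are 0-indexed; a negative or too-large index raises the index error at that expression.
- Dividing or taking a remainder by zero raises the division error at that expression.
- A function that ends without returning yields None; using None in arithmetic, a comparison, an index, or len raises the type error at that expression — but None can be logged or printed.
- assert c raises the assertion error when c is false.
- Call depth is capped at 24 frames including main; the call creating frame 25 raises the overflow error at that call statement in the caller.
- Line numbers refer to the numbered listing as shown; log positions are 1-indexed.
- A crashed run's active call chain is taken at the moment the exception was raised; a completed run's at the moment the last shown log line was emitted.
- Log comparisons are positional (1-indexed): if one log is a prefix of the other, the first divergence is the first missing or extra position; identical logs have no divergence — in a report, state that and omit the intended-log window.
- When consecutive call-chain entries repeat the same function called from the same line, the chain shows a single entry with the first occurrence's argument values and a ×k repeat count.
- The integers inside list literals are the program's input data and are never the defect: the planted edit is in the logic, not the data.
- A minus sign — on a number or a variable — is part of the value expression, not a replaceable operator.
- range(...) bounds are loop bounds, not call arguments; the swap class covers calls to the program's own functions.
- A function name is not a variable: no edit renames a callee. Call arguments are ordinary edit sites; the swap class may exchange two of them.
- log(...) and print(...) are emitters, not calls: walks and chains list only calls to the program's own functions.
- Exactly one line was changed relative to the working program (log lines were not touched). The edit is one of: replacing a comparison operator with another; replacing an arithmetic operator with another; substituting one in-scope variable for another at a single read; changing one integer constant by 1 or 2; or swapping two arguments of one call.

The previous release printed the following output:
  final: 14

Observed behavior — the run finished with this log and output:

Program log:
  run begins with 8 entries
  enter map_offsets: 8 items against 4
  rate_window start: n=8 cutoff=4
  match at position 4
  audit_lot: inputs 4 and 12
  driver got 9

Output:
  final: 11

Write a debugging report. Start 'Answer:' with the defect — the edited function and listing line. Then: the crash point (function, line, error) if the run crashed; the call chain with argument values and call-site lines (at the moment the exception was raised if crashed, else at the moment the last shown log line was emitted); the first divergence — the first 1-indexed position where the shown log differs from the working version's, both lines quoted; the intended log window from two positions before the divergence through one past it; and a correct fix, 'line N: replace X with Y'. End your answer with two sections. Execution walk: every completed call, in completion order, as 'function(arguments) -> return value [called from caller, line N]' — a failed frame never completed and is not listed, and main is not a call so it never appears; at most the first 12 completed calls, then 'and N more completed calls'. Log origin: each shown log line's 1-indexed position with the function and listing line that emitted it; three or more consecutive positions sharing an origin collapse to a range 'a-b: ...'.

Answer: the defect is in map_offsets at line 26.
Core observation: Log line 5 is where behavior first shows: 'audit_lot: inputs 4 and 12' appears instead of 'audit_lot: inputs 12 and 4'.
Call chain: main.
First divergence: position 5; shown 'audit_lot: inputs 4 and 12' vs intended 'audit_lot: inputs 12 and 4'.
Intended log window:
  3: rate_window start: n=8 cutoff=4
  4: match at position 4
  5: audit_lot: inputs 12 and 4
  6: driver got 12
Execution walk:
  scan_readings([3, 10, 1, 10, 4, 7, 7, 1], 4) -> 4  [called from rate_window, line 8]
  rate_window([3, 10, 1, 10, 4, 7, 7, 1], 4) -> 12  [called from map_offsets, line 24]
  audit_lot(4, 12) -> 9  [called from map_offsets, line 26]
  map_offsets([3, 10, 1, 10, 4, 7, 7, 1], 4) -> 9  [called from main, line 32]
Log origin:
  1: from main, line 31
  2: from map_offsets, line 23
  3: from rate_window, line 7
  4: from rate_window, line 9
  5: from audit_lot, line 14
  6: from main, line 33
A correct fix: line 26: replace `audit_lot(4, floor)` with `audit_lot(floor, 4)`.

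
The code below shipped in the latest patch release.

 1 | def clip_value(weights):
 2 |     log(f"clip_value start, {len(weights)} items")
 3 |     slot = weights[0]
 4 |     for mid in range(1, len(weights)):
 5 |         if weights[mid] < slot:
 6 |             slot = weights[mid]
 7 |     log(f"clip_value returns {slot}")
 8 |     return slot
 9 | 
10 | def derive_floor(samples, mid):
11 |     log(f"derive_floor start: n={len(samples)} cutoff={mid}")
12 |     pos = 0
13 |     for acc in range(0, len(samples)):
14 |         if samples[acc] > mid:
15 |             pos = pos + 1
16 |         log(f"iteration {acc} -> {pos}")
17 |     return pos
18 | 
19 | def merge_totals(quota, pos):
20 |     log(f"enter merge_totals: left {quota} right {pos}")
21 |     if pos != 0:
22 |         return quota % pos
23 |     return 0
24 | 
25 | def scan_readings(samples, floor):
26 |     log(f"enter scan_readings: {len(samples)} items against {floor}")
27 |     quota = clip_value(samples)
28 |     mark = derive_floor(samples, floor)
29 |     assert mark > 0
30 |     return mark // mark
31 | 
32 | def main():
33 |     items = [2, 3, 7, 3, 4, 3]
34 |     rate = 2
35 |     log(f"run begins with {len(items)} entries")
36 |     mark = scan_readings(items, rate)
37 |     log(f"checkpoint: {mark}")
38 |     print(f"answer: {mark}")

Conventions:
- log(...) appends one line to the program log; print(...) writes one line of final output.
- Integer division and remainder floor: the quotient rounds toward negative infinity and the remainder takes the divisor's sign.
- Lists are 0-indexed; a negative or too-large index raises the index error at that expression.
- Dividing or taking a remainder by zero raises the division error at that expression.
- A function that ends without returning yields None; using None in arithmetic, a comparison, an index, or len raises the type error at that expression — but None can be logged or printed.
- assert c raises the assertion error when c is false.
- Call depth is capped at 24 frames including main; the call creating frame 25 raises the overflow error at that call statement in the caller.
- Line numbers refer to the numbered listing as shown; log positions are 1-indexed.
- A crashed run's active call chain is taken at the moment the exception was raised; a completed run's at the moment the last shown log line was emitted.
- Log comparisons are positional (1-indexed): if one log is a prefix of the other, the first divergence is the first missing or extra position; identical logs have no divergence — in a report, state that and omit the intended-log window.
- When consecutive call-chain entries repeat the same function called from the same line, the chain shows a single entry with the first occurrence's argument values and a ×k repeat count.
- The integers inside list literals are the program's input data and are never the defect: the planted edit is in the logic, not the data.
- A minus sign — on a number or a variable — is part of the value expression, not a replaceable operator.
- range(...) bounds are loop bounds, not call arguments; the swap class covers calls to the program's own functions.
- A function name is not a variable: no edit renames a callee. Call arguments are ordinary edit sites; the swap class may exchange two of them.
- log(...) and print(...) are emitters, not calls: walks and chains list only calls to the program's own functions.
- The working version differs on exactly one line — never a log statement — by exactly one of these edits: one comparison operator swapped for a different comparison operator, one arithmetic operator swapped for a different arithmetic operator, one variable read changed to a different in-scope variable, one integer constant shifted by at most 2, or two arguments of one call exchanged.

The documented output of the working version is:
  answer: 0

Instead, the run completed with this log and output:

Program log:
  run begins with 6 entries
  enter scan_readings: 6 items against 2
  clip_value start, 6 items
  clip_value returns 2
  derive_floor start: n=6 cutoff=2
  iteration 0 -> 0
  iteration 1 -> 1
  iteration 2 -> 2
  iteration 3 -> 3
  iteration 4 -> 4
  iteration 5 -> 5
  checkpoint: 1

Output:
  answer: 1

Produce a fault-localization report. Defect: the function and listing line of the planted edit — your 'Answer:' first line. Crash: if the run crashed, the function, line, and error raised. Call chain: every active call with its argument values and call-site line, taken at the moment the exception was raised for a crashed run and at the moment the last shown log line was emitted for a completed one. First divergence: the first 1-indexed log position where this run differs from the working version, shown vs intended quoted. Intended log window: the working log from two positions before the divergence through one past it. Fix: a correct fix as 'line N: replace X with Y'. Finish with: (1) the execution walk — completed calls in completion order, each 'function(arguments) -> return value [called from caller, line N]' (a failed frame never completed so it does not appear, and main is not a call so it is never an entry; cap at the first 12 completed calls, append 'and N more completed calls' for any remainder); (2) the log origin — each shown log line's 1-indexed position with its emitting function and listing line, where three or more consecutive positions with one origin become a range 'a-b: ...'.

Answer: the defect is in scan_readings at line 30.
Key fact: Log line 12 is where behavior first shows: 'checkpoint: 1' appears instead of 'checkpoint: 0'.
Call chain: main.
First divergence: position 12 — the shown line 'checkpoint: 1' should read 'checkpoint: 0'.
Intended log window:
  10: iteration 4 -> 4
  11: iteration 5 -> 5
  12: checkpoint: 0
Execution walk:
  clip_value([2, 3, 7, 3, 4, 3]) -> 2  [called from scan_readings, line 27]
  derive_floor([2, 3, 7, 3, 4, 3], 2) -> 5  [called from scan_readings, line 28]
  scan_readings([2, 3, 7, 3, 4, 3], 2) -> 1  [called from main, line 36]
Log line origins:
  1 — main, line 35
  2 — scan_readings, line 26
  3 — clip_value, line 2
  4 — clip_value, line 7
  5 — derive_floor, line 11
  6-11 — derive_floor, line 16
  12 — main, line 37
A correct fix: line 30: replace `mark // mark` with `quota // mark`.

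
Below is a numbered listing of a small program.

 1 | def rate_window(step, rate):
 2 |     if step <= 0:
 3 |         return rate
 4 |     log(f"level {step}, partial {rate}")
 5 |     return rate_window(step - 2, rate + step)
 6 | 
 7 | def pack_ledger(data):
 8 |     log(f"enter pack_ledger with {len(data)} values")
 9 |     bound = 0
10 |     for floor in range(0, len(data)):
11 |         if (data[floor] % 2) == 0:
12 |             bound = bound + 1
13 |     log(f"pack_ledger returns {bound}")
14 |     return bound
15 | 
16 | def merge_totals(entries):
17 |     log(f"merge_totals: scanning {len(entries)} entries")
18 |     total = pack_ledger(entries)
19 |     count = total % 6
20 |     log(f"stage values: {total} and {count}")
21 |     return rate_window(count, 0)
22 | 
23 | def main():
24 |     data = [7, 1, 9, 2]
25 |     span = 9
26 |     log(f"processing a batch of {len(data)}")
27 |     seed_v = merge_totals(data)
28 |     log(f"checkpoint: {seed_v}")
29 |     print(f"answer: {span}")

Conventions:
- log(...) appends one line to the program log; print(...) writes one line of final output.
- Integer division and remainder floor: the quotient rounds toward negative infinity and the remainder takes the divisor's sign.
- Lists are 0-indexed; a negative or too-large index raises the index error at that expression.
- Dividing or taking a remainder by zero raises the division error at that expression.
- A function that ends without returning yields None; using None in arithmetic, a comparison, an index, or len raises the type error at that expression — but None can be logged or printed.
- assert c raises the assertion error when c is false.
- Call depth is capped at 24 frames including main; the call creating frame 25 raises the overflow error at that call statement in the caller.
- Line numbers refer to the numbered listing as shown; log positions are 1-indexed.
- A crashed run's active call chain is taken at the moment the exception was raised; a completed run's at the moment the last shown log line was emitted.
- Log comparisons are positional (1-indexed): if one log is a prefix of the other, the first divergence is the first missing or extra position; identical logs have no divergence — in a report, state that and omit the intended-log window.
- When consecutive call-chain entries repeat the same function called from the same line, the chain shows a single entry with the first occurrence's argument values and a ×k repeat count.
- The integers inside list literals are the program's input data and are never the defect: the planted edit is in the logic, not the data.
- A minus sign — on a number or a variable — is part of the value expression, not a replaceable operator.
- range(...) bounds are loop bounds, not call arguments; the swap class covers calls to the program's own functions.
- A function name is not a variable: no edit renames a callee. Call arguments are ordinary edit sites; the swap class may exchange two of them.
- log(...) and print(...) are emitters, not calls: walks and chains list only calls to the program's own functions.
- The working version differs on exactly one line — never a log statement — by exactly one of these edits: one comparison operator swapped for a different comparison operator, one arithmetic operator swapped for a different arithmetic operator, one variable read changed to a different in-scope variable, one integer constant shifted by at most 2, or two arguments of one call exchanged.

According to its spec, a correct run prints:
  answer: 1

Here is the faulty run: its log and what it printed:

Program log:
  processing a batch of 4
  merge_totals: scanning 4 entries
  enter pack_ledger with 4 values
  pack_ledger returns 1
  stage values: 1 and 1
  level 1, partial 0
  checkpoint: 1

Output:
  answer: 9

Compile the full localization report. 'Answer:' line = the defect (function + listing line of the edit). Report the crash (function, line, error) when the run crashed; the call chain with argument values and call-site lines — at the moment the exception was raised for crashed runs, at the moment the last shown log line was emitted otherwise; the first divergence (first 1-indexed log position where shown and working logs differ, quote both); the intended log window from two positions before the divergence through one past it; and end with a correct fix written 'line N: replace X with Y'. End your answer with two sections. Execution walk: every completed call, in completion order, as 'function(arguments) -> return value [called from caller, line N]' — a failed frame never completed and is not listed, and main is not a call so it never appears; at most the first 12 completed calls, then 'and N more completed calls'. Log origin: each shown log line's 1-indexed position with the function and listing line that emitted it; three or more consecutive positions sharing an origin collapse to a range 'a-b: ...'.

Answer: the defect is in main at line 29.
Key observation: Every logged value matches the working version; the printed result is what differs.
Call chain: main.
First divergence: none; the two logs match at every position.
Execution walk:
  pack_ledger([7, 1, 9, 2]) -> 1  [called from merge_totals, line 18]
  rate_window(-1, 1) -> 1  [called from rate_window, line 5]
  rate_window(1, 0) -> 1  [called from merge_totals, line 21]
  merge_totals([7, 1, 9, 2]) -> 1  [called from main, line 27]
Log origin:
  1: from main, line 26
  2: from merge_totals, line 17
  3: from pack_ledger, line 8
  4: from pack_ledger, line 13
  5: from merge_totals, line 20
  6: from rate_window, line 4
  7: from main, line 28
A correct fix: line 29: replace `span` with `seed_v`.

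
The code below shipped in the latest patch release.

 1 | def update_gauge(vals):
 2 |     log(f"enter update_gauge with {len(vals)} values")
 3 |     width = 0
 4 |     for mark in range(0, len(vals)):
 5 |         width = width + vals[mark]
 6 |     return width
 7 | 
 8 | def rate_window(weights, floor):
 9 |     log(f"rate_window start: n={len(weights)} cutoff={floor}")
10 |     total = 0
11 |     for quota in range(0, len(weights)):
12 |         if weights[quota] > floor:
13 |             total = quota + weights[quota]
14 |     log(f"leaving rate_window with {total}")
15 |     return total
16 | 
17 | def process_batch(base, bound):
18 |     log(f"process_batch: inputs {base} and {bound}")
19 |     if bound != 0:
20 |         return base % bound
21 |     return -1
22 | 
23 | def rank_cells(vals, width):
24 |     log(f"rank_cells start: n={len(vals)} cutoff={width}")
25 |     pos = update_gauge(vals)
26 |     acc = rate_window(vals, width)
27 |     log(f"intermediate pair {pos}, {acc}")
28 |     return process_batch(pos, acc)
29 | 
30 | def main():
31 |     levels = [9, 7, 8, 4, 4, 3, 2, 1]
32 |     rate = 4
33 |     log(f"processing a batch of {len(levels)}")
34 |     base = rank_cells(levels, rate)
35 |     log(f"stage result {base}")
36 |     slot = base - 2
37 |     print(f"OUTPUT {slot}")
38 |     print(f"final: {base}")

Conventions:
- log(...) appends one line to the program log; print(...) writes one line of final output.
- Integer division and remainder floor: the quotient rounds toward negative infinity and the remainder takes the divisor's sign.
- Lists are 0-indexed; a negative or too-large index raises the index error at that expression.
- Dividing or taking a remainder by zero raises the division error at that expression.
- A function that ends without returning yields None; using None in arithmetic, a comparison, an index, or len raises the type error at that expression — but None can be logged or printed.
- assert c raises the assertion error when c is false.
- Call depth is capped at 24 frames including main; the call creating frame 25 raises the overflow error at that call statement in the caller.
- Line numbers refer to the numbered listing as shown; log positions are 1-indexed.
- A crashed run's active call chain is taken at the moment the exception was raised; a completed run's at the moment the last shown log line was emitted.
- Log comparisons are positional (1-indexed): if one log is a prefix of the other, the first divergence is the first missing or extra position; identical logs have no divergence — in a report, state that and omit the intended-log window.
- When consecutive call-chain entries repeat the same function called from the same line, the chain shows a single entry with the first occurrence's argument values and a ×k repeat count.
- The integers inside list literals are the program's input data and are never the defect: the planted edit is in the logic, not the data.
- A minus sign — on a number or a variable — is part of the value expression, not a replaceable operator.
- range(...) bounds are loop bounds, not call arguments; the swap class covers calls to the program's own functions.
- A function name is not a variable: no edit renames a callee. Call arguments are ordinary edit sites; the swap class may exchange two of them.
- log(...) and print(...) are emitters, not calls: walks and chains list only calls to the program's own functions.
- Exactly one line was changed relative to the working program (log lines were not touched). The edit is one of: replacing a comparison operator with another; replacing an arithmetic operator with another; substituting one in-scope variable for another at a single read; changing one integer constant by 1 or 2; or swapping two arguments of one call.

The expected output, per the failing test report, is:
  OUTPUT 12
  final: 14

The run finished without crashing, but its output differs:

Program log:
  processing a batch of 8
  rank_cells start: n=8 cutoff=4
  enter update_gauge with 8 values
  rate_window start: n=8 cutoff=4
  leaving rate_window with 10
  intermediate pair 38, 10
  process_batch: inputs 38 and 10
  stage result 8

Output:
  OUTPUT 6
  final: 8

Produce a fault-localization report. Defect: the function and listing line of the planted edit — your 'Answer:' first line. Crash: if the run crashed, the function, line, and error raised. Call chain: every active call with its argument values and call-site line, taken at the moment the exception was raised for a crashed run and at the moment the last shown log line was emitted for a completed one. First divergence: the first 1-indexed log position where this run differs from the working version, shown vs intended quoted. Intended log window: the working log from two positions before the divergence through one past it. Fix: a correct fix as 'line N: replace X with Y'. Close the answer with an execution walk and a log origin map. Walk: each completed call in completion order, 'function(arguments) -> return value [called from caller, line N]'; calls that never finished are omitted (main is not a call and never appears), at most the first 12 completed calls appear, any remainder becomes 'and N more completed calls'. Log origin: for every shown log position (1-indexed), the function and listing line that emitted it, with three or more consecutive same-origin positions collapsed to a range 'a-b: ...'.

Answer: the defect is in rate_window at line 13.
Key observation: Log line 5 is where behavior first shows: 'leaving rate_window with 10' appears instead of 'leaving rate_window with 24'.
Call chain: main.
First divergence: position 5; shown 'leaving rate_window with 10' vs intended 'leaving rate_window with 24'.
Intended log window:
  3: enter update_gauge with 8 values
  4: rate_window start: n=8 cutoff=4
  5: leaving rate_window with 24
  6: intermediate pair 38, 24
Execution walk:
  update_gauge([9, 7, 8, 4, 4, 3, 2, 1]) -> 38  [called from rank_cells, line 25]
  rate_window([9, 7, 8, 4, 4, 3, 2, 1], 4) -> 10  [called from rank_cells, line 26]
  process_batch(38, 10) -> 8  [called from rank_cells, line 28]
  rank_cells([9, 7, 8, 4, 4, 3, 2, 1], 4) -> 8  [called from main, line 34]
Log origin:
  1: from main, line 33
  2: from rank_cells, line 24
  3: from update_gauge, line 2
  4: from rate_window, line 9
  5: from rate_window, line 14
  6: from rank_cells, line 27
  7: from process_batch, line 18
  8: from main, line 35
A correct fix: line 13: replace `quota + weights[quota]` with `total + weights[quota]`.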